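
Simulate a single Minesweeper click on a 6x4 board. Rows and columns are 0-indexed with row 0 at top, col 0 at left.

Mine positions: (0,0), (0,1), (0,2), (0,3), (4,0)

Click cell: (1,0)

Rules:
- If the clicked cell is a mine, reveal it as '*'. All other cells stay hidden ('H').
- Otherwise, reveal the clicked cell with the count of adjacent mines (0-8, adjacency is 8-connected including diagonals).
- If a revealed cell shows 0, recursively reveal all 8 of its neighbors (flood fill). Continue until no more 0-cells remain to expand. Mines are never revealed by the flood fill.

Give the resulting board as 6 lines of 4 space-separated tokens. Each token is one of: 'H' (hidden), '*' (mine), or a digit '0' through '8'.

H H H H
2 H H H
H H H H
H H H H
H H H H
H H H H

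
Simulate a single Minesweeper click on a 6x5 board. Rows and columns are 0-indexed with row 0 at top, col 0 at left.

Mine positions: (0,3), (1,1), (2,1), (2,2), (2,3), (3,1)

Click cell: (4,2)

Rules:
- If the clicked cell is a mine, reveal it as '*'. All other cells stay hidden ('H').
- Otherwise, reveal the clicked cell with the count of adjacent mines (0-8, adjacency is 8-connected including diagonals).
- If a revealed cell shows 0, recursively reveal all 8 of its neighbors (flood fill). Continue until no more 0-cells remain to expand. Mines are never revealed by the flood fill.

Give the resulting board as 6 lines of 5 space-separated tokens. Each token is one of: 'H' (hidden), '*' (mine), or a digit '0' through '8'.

H H H H H
H H H H H
H H H H H
H H H H H
H H 1 H H
H H H H H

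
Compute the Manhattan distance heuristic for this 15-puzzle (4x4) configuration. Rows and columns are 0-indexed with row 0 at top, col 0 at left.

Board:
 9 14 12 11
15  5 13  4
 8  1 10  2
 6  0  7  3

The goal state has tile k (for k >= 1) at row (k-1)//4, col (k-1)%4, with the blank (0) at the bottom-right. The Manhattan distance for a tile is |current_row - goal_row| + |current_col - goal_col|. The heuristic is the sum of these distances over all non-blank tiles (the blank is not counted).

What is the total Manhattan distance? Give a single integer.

Answer: 42

Derivation:
Tile 9: at (0,0), goal (2,0), distance |0-2|+|0-0| = 2
Tile 14: at (0,1), goal (3,1), distance |0-3|+|1-1| = 3
Tile 12: at (0,2), goal (2,3), distance |0-2|+|2-3| = 3
Tile 11: at (0,3), goal (2,2), distance |0-2|+|3-2| = 3
Tile 15: at (1,0), goal (3,2), distance |1-3|+|0-2| = 4
Tile 5: at (1,1), goal (1,0), distance |1-1|+|1-0| = 1
Tile 13: at (1,2), goal (3,0), distance |1-3|+|2-0| = 4
Tile 4: at (1,3), goal (0,3), distance |1-0|+|3-3| = 1
Tile 8: at (2,0), goal (1,3), distance |2-1|+|0-3| = 4
Tile 1: at (2,1), goal (0,0), distance |2-0|+|1-0| = 3
Tile 10: at (2,2), goal (2,1), distance |2-2|+|2-1| = 1
Tile 2: at (2,3), goal (0,1), distance |2-0|+|3-1| = 4
Tile 6: at (3,0), goal (1,1), distance |3-1|+|0-1| = 3
Tile 7: at (3,2), goal (1,2), distance |3-1|+|2-2| = 2
Tile 3: at (3,3), goal (0,2), distance |3-0|+|3-2| = 4
Sum: 2 + 3 + 3 + 3 + 4 + 1 + 4 + 1 + 4 + 3 + 1 + 4 + 3 + 2 + 4 = 42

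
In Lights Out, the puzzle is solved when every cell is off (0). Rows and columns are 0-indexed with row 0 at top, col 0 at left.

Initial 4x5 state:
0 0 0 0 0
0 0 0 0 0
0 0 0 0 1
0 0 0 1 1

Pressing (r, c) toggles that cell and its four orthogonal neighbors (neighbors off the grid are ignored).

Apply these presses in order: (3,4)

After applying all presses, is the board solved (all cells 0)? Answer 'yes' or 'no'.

After press 1 at (3,4):
0 0 0 0 0
0 0 0 0 0
0 0 0 0 0
0 0 0 0 0

Lights still on: 0

Answer: yes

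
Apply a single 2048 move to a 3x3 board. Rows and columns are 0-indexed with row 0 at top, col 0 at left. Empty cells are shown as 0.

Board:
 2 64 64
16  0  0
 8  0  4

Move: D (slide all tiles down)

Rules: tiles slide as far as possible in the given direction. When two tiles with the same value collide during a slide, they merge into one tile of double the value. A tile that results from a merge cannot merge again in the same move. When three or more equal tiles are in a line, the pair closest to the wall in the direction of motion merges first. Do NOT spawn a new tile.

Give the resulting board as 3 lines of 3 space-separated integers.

Slide down:
col 0: [2, 16, 8] -> [2, 16, 8]
col 1: [64, 0, 0] -> [0, 0, 64]
col 2: [64, 0, 4] -> [0, 64, 4]

Answer:  2  0  0
16  0 64
 8 64  4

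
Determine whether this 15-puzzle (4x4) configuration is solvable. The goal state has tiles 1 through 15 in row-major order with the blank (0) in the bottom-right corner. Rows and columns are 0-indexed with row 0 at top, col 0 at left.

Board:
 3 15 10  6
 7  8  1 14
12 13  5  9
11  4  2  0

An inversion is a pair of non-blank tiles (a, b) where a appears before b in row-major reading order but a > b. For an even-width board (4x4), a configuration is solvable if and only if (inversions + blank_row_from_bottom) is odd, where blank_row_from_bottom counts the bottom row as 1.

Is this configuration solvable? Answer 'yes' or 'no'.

Inversions: 59
Blank is in row 3 (0-indexed from top), which is row 1 counting from the bottom (bottom = 1).
59 + 1 = 60, which is even, so the puzzle is not solvable.

Answer: no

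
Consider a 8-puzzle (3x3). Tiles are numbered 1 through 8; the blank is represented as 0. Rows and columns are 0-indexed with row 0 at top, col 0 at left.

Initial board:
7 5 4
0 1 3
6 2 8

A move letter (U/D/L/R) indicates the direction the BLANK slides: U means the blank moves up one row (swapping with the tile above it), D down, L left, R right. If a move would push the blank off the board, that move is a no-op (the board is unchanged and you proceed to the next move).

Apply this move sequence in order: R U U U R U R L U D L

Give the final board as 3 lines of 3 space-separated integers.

After move 1 (R):
7 5 4
1 0 3
6 2 8

After move 2 (U):
7 0 4
1 5 3
6 2 8

After move 3 (U):
7 0 4
1 5 3
6 2 8

After move 4 (U):
7 0 4
1 5 3
6 2 8

After move 5 (R):
7 4 0
1 5 3
6 2 8

After move 6 (U):
7 4 0
1 5 3
6 2 8

After move 7 (R):
7 4 0
1 5 3
6 2 8

After move 8 (L):
7 0 4
1 5 3
6 2 8

After move 9 (U):
7 0 4
1 5 3
6 2 8

After move 10 (D):
7 5 4
1 0 3
6 2 8

After move 11 (L):
7 5 4
0 1 3
6 2 8

Answer: 7 5 4
0 1 3
6 2 8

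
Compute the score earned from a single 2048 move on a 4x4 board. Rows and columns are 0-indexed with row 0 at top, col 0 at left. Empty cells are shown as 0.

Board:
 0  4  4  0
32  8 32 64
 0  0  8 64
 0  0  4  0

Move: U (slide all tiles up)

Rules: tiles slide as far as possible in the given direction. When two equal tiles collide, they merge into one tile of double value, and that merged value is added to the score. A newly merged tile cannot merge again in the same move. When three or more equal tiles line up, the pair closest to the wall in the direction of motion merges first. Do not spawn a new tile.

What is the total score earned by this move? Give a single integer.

Answer: 128

Derivation:
Slide up:
col 0: [0, 32, 0, 0] -> [32, 0, 0, 0]  score +0 (running 0)
col 1: [4, 8, 0, 0] -> [4, 8, 0, 0]  score +0 (running 0)
col 2: [4, 32, 8, 4] -> [4, 32, 8, 4]  score +0 (running 0)
col 3: [0, 64, 64, 0] -> [128, 0, 0, 0]  score +128 (running 128)
Board after move:
 32   4   4 128
  0   8  32   0
  0   0   8   0
  0   0   4   0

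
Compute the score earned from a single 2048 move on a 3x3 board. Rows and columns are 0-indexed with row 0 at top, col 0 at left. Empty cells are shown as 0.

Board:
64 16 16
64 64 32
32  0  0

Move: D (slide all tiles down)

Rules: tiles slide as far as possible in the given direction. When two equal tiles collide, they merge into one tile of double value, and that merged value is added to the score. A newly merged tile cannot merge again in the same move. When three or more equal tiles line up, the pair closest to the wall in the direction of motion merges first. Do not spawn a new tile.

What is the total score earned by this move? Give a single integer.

Answer: 128

Derivation:
Slide down:
col 0: [64, 64, 32] -> [0, 128, 32]  score +128 (running 128)
col 1: [16, 64, 0] -> [0, 16, 64]  score +0 (running 128)
col 2: [16, 32, 0] -> [0, 16, 32]  score +0 (running 128)
Board after move:
  0   0   0
128  16  16
 32  64  32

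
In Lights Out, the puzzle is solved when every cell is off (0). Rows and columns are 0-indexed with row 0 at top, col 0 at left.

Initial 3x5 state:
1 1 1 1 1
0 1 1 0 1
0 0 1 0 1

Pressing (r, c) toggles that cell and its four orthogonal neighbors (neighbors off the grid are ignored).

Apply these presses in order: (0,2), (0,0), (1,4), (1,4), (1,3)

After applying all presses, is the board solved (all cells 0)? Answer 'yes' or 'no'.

After press 1 at (0,2):
1 0 0 0 1
0 1 0 0 1
0 0 1 0 1

After press 2 at (0,0):
0 1 0 0 1
1 1 0 0 1
0 0 1 0 1

After press 3 at (1,4):
0 1 0 0 0
1 1 0 1 0
0 0 1 0 0

After press 4 at (1,4):
0 1 0 0 1
1 1 0 0 1
0 0 1 0 1

After press 5 at (1,3):
0 1 0 1 1
1 1 1 1 0
0 0 1 1 1

Lights still on: 10

Answer: no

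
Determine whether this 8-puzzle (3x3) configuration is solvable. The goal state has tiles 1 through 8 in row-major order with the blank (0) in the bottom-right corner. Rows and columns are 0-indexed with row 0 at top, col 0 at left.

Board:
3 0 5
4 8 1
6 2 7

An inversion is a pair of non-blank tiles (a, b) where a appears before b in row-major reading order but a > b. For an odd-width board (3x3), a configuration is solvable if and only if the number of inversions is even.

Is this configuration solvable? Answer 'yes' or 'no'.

Inversions (pairs i<j in row-major order where tile[i] > tile[j] > 0): 12
12 is even, so the puzzle is solvable.

Answer: yes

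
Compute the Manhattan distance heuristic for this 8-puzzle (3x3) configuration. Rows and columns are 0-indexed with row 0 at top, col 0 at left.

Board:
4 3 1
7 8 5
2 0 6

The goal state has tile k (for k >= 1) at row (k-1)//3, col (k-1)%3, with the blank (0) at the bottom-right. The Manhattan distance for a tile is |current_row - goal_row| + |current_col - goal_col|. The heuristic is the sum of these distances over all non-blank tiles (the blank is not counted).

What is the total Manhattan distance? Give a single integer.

Answer: 11

Derivation:
Tile 4: (0,0)->(1,0) = 1
Tile 3: (0,1)->(0,2) = 1
Tile 1: (0,2)->(0,0) = 2
Tile 7: (1,0)->(2,0) = 1
Tile 8: (1,1)->(2,1) = 1
Tile 5: (1,2)->(1,1) = 1
Tile 2: (2,0)->(0,1) = 3
Tile 6: (2,2)->(1,2) = 1
Sum: 1 + 1 + 2 + 1 + 1 + 1 + 3 + 1 = 11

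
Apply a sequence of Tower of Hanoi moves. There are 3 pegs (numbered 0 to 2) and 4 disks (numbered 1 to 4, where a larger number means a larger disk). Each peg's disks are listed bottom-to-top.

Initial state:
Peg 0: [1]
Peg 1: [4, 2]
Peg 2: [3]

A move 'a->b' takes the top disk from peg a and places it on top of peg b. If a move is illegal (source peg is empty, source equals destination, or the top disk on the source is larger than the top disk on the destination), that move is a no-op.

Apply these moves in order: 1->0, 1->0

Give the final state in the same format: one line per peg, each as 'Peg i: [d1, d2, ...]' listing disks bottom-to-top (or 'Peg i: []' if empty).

After move 1 (1->0):
Peg 0: [1]
Peg 1: [4, 2]
Peg 2: [3]

After move 2 (1->0):
Peg 0: [1]
Peg 1: [4, 2]
Peg 2: [3]

Answer: Peg 0: [1]
Peg 1: [4, 2]
Peg 2: [3]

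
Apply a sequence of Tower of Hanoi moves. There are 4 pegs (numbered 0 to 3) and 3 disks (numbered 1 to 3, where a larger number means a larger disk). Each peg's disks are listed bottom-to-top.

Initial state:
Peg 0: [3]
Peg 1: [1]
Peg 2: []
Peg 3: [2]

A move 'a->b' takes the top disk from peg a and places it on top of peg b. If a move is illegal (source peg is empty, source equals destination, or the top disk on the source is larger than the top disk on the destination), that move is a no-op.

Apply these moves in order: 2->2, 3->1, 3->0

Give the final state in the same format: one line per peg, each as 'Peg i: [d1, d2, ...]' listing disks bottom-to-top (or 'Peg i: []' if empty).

Answer: Peg 0: [3, 2]
Peg 1: [1]
Peg 2: []
Peg 3: []

Derivation:
After move 1 (2->2):
Peg 0: [3]
Peg 1: [1]
Peg 2: []
Peg 3: [2]

After move 2 (3->1):
Peg 0: [3]
Peg 1: [1]
Peg 2: []
Peg 3: [2]

After move 3 (3->0):
Peg 0: [3, 2]
Peg 1: [1]
Peg 2: []
Peg 3: []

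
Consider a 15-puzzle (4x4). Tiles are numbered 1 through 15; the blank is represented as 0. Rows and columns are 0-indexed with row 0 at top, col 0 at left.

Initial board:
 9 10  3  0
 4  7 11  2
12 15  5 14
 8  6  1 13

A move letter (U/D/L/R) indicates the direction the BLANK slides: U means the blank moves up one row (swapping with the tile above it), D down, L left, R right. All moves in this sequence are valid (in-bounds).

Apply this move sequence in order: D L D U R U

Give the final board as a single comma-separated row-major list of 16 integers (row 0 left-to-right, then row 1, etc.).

After move 1 (D):
 9 10  3  2
 4  7 11  0
12 15  5 14
 8  6  1 13

After move 2 (L):
 9 10  3  2
 4  7  0 11
12 15  5 14
 8  6  1 13

After move 3 (D):
 9 10  3  2
 4  7  5 11
12 15  0 14
 8  6  1 13

After move 4 (U):
 9 10  3  2
 4  7  0 11
12 15  5 14
 8  6  1 13

After move 5 (R):
 9 10  3  2
 4  7 11  0
12 15  5 14
 8  6  1 13

After move 6 (U):
 9 10  3  0
 4  7 11  2
12 15  5 14
 8  6  1 13

Answer: 9, 10, 3, 0, 4, 7, 11, 2, 12, 15, 5, 14, 8, 6, 1, 13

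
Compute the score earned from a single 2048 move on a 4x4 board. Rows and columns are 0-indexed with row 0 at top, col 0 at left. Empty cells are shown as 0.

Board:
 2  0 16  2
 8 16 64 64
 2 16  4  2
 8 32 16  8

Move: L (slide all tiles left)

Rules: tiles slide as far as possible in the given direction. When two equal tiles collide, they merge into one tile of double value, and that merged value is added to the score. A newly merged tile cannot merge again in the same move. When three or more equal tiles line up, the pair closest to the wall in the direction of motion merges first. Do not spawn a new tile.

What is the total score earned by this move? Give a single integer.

Slide left:
row 0: [2, 0, 16, 2] -> [2, 16, 2, 0]  score +0 (running 0)
row 1: [8, 16, 64, 64] -> [8, 16, 128, 0]  score +128 (running 128)
row 2: [2, 16, 4, 2] -> [2, 16, 4, 2]  score +0 (running 128)
row 3: [8, 32, 16, 8] -> [8, 32, 16, 8]  score +0 (running 128)
Board after move:
  2  16   2   0
  8  16 128   0
  2  16   4   2
  8  32  16   8

Answer: 128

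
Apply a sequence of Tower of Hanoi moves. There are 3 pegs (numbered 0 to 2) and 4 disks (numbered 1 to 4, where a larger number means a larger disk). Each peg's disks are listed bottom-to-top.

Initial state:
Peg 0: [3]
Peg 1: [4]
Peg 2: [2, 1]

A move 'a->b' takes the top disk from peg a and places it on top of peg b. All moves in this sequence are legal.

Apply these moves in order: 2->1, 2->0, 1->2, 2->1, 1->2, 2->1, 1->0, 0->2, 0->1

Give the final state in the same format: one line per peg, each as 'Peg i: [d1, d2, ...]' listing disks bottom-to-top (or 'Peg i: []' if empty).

After move 1 (2->1):
Peg 0: [3]
Peg 1: [4, 1]
Peg 2: [2]

After move 2 (2->0):
Peg 0: [3, 2]
Peg 1: [4, 1]
Peg 2: []

After move 3 (1->2):
Peg 0: [3, 2]
Peg 1: [4]
Peg 2: [1]

After move 4 (2->1):
Peg 0: [3, 2]
Peg 1: [4, 1]
Peg 2: []

After move 5 (1->2):
Peg 0: [3, 2]
Peg 1: [4]
Peg 2: [1]

After move 6 (2->1):
Peg 0: [3, 2]
Peg 1: [4, 1]
Peg 2: []

After move 7 (1->0):
Peg 0: [3, 2, 1]
Peg 1: [4]
Peg 2: []

After move 8 (0->2):
Peg 0: [3, 2]
Peg 1: [4]
Peg 2: [1]

After move 9 (0->1):
Peg 0: [3]
Peg 1: [4, 2]
Peg 2: [1]

Answer: Peg 0: [3]
Peg 1: [4, 2]
Peg 2: [1]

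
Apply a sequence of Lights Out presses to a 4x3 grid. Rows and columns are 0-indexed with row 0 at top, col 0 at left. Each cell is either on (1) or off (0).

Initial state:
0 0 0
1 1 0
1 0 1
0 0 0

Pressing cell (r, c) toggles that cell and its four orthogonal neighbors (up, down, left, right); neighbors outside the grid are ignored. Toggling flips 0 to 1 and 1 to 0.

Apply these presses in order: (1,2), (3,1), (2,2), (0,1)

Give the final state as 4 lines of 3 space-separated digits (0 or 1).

Answer: 1 1 0
1 1 0
1 0 1
1 1 0

Derivation:
After press 1 at (1,2):
0 0 1
1 0 1
1 0 0
0 0 0

After press 2 at (3,1):
0 0 1
1 0 1
1 1 0
1 1 1

After press 3 at (2,2):
0 0 1
1 0 0
1 0 1
1 1 0

After press 4 at (0,1):
1 1 0
1 1 0
1 0 1
1 1 0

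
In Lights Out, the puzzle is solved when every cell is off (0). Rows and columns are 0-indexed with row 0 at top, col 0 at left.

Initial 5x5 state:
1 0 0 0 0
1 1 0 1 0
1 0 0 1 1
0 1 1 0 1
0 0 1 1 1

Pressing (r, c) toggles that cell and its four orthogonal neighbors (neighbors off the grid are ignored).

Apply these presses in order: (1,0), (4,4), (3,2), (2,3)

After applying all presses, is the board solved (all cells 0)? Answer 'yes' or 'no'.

After press 1 at (1,0):
0 0 0 0 0
0 0 0 1 0
0 0 0 1 1
0 1 1 0 1
0 0 1 1 1

After press 2 at (4,4):
0 0 0 0 0
0 0 0 1 0
0 0 0 1 1
0 1 1 0 0
0 0 1 0 0

After press 3 at (3,2):
0 0 0 0 0
0 0 0 1 0
0 0 1 1 1
0 0 0 1 0
0 0 0 0 0

After press 4 at (2,3):
0 0 0 0 0
0 0 0 0 0
0 0 0 0 0
0 0 0 0 0
0 0 0 0 0

Lights still on: 0

Answer: yes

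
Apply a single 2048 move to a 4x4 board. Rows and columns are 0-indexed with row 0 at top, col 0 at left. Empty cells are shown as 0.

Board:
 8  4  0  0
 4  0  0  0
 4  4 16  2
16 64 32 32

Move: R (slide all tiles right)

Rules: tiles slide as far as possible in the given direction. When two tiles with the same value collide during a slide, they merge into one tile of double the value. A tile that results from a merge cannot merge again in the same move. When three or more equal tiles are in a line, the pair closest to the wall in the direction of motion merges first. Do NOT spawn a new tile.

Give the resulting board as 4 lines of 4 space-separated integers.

Slide right:
row 0: [8, 4, 0, 0] -> [0, 0, 8, 4]
row 1: [4, 0, 0, 0] -> [0, 0, 0, 4]
row 2: [4, 4, 16, 2] -> [0, 8, 16, 2]
row 3: [16, 64, 32, 32] -> [0, 16, 64, 64]

Answer:  0  0  8  4
 0  0  0  4
 0  8 16  2
 0 16 64 64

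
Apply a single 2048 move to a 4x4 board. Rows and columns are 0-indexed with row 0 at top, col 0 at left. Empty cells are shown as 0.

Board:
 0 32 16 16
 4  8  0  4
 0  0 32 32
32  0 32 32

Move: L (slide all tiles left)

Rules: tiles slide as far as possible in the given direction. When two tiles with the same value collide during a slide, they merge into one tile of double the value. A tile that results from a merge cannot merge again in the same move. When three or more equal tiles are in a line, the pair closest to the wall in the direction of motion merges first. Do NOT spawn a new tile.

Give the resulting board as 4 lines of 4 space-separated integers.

Answer: 32 32  0  0
 4  8  4  0
64  0  0  0
64 32  0  0

Derivation:
Slide left:
row 0: [0, 32, 16, 16] -> [32, 32, 0, 0]
row 1: [4, 8, 0, 4] -> [4, 8, 4, 0]
row 2: [0, 0, 32, 32] -> [64, 0, 0, 0]
row 3: [32, 0, 32, 32] -> [64, 32, 0, 0]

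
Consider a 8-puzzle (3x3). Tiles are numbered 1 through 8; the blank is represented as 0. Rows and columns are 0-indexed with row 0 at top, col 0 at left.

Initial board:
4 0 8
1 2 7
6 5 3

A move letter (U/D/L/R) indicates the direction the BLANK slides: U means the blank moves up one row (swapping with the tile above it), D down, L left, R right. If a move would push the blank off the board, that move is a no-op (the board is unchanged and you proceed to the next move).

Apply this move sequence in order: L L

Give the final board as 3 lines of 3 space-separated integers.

After move 1 (L):
0 4 8
1 2 7
6 5 3

After move 2 (L):
0 4 8
1 2 7
6 5 3

Answer: 0 4 8
1 2 7
6 5 3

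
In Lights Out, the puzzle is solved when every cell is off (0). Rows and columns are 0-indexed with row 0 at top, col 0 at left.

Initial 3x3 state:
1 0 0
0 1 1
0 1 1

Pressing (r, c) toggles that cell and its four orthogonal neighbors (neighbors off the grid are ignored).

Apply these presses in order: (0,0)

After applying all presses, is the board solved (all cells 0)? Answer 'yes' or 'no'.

Answer: no

Derivation:
After press 1 at (0,0):
0 1 0
1 1 1
0 1 1

Lights still on: 6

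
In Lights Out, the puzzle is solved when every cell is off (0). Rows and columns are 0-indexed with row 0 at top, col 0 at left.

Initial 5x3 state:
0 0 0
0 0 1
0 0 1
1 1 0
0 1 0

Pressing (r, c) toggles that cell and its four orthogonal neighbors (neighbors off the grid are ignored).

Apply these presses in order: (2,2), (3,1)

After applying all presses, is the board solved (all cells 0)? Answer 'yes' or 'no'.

After press 1 at (2,2):
0 0 0
0 0 0
0 1 0
1 1 1
0 1 0

After press 2 at (3,1):
0 0 0
0 0 0
0 0 0
0 0 0
0 0 0

Lights still on: 0

Answer: yes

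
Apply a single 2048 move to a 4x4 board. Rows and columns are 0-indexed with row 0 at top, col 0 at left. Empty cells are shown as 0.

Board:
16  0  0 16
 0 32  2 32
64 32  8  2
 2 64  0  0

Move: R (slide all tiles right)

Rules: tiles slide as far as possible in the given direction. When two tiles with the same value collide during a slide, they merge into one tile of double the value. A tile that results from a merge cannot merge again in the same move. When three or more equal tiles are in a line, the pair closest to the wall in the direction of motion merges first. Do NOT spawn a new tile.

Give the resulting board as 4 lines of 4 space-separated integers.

Slide right:
row 0: [16, 0, 0, 16] -> [0, 0, 0, 32]
row 1: [0, 32, 2, 32] -> [0, 32, 2, 32]
row 2: [64, 32, 8, 2] -> [64, 32, 8, 2]
row 3: [2, 64, 0, 0] -> [0, 0, 2, 64]

Answer:  0  0  0 32
 0 32  2 32
64 32  8  2
 0  0  2 64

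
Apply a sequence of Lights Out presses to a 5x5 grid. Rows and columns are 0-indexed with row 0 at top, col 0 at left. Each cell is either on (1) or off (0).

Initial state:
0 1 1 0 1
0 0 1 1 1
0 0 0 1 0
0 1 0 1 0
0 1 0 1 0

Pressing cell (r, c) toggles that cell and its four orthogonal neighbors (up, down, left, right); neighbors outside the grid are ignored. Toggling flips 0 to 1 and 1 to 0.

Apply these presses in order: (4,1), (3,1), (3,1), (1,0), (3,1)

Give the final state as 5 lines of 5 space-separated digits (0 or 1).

After press 1 at (4,1):
0 1 1 0 1
0 0 1 1 1
0 0 0 1 0
0 0 0 1 0
1 0 1 1 0

After press 2 at (3,1):
0 1 1 0 1
0 0 1 1 1
0 1 0 1 0
1 1 1 1 0
1 1 1 1 0

After press 3 at (3,1):
0 1 1 0 1
0 0 1 1 1
0 0 0 1 0
0 0 0 1 0
1 0 1 1 0

After press 4 at (1,0):
1 1 1 0 1
1 1 1 1 1
1 0 0 1 0
0 0 0 1 0
1 0 1 1 0

After press 5 at (3,1):
1 1 1 0 1
1 1 1 1 1
1 1 0 1 0
1 1 1 1 0
1 1 1 1 0

Answer: 1 1 1 0 1
1 1 1 1 1
1 1 0 1 0
1 1 1 1 0
1 1 1 1 0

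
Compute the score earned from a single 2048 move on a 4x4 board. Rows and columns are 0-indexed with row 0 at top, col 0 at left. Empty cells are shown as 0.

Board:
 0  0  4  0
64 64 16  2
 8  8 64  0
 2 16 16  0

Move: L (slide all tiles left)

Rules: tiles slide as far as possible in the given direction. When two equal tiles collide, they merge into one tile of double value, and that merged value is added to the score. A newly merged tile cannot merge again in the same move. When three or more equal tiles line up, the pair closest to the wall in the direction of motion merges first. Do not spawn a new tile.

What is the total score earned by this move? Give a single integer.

Answer: 176

Derivation:
Slide left:
row 0: [0, 0, 4, 0] -> [4, 0, 0, 0]  score +0 (running 0)
row 1: [64, 64, 16, 2] -> [128, 16, 2, 0]  score +128 (running 128)
row 2: [8, 8, 64, 0] -> [16, 64, 0, 0]  score +16 (running 144)
row 3: [2, 16, 16, 0] -> [2, 32, 0, 0]  score +32 (running 176)
Board after move:
  4   0   0   0
128  16   2   0
 16  64   0   0
  2  32   0   0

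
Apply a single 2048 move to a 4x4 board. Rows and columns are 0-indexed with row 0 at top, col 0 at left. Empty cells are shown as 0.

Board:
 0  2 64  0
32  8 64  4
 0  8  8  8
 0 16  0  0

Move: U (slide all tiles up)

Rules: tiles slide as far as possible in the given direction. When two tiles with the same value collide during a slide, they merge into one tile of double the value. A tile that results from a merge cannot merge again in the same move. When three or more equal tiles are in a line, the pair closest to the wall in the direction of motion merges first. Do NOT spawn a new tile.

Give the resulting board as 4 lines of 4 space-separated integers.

Answer:  32   2 128   4
  0  16   8   8
  0  16   0   0
  0   0   0   0

Derivation:
Slide up:
col 0: [0, 32, 0, 0] -> [32, 0, 0, 0]
col 1: [2, 8, 8, 16] -> [2, 16, 16, 0]
col 2: [64, 64, 8, 0] -> [128, 8, 0, 0]
col 3: [0, 4, 8, 0] -> [4, 8, 0, 0]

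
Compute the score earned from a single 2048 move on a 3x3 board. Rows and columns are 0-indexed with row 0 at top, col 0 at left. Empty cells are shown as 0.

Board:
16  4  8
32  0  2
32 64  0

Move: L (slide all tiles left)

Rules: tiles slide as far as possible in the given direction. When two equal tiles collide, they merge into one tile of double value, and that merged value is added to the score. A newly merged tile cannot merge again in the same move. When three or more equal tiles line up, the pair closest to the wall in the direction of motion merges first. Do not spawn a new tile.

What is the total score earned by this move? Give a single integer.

Answer: 0

Derivation:
Slide left:
row 0: [16, 4, 8] -> [16, 4, 8]  score +0 (running 0)
row 1: [32, 0, 2] -> [32, 2, 0]  score +0 (running 0)
row 2: [32, 64, 0] -> [32, 64, 0]  score +0 (running 0)
Board after move:
16  4  8
32  2  0
32 64  0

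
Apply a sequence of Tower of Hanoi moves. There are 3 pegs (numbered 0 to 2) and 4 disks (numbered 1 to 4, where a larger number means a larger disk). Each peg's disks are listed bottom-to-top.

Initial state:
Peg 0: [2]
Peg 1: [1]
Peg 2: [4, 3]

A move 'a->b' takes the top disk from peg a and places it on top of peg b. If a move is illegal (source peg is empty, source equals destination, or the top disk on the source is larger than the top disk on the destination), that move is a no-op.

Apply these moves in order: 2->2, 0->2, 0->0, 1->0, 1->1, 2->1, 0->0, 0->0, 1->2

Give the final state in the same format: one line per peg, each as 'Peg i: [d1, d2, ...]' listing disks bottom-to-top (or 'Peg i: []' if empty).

After move 1 (2->2):
Peg 0: [2]
Peg 1: [1]
Peg 2: [4, 3]

After move 2 (0->2):
Peg 0: []
Peg 1: [1]
Peg 2: [4, 3, 2]

After move 3 (0->0):
Peg 0: []
Peg 1: [1]
Peg 2: [4, 3, 2]

After move 4 (1->0):
Peg 0: [1]
Peg 1: []
Peg 2: [4, 3, 2]

After move 5 (1->1):
Peg 0: [1]
Peg 1: []
Peg 2: [4, 3, 2]

After move 6 (2->1):
Peg 0: [1]
Peg 1: [2]
Peg 2: [4, 3]

After move 7 (0->0):
Peg 0: [1]
Peg 1: [2]
Peg 2: [4, 3]

After move 8 (0->0):
Peg 0: [1]
Peg 1: [2]
Peg 2: [4, 3]

After move 9 (1->2):
Peg 0: [1]
Peg 1: []
Peg 2: [4, 3, 2]

Answer: Peg 0: [1]
Peg 1: []
Peg 2: [4, 3, 2]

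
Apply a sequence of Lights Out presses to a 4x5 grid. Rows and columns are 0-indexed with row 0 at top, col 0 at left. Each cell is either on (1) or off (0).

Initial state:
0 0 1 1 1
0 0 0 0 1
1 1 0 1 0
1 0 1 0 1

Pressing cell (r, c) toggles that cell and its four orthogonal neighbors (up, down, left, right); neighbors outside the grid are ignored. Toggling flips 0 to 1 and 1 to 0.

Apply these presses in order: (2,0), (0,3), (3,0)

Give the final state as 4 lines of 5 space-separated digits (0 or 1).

After press 1 at (2,0):
0 0 1 1 1
1 0 0 0 1
0 0 0 1 0
0 0 1 0 1

After press 2 at (0,3):
0 0 0 0 0
1 0 0 1 1
0 0 0 1 0
0 0 1 0 1

After press 3 at (3,0):
0 0 0 0 0
1 0 0 1 1
1 0 0 1 0
1 1 1 0 1

Answer: 0 0 0 0 0
1 0 0 1 1
1 0 0 1 0
1 1 1 0 1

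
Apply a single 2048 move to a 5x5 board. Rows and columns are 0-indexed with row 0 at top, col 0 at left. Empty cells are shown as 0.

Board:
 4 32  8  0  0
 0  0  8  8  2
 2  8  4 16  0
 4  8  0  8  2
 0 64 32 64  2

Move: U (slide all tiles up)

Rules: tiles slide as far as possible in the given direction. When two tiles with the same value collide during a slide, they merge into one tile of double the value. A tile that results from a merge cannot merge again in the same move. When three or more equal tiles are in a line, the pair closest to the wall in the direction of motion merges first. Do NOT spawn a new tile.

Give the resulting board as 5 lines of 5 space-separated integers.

Slide up:
col 0: [4, 0, 2, 4, 0] -> [4, 2, 4, 0, 0]
col 1: [32, 0, 8, 8, 64] -> [32, 16, 64, 0, 0]
col 2: [8, 8, 4, 0, 32] -> [16, 4, 32, 0, 0]
col 3: [0, 8, 16, 8, 64] -> [8, 16, 8, 64, 0]
col 4: [0, 2, 0, 2, 2] -> [4, 2, 0, 0, 0]

Answer:  4 32 16  8  4
 2 16  4 16  2
 4 64 32  8  0
 0  0  0 64  0
 0  0  0  0  0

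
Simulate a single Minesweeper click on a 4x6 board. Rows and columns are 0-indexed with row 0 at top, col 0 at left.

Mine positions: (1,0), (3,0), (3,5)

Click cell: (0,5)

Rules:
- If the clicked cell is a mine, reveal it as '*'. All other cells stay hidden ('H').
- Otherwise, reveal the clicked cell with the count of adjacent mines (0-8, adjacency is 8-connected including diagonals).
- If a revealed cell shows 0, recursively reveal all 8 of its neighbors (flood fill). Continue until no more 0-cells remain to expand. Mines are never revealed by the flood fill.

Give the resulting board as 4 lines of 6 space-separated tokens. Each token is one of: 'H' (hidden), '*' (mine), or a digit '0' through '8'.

H 1 0 0 0 0
H 1 0 0 0 0
H 2 0 0 1 1
H 1 0 0 1 H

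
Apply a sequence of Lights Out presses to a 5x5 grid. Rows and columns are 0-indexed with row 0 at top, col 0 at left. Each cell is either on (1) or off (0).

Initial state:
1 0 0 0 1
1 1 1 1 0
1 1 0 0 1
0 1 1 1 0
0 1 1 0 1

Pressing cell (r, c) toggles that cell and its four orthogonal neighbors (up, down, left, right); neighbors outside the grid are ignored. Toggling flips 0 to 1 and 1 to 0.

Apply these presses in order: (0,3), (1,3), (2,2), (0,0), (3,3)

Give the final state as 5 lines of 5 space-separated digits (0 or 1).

After press 1 at (0,3):
1 0 1 1 0
1 1 1 0 0
1 1 0 0 1
0 1 1 1 0
0 1 1 0 1

After press 2 at (1,3):
1 0 1 0 0
1 1 0 1 1
1 1 0 1 1
0 1 1 1 0
0 1 1 0 1

After press 3 at (2,2):
1 0 1 0 0
1 1 1 1 1
1 0 1 0 1
0 1 0 1 0
0 1 1 0 1

After press 4 at (0,0):
0 1 1 0 0
0 1 1 1 1
1 0 1 0 1
0 1 0 1 0
0 1 1 0 1

After press 5 at (3,3):
0 1 1 0 0
0 1 1 1 1
1 0 1 1 1
0 1 1 0 1
0 1 1 1 1

Answer: 0 1 1 0 0
0 1 1 1 1
1 0 1 1 1
0 1 1 0 1
0 1 1 1 1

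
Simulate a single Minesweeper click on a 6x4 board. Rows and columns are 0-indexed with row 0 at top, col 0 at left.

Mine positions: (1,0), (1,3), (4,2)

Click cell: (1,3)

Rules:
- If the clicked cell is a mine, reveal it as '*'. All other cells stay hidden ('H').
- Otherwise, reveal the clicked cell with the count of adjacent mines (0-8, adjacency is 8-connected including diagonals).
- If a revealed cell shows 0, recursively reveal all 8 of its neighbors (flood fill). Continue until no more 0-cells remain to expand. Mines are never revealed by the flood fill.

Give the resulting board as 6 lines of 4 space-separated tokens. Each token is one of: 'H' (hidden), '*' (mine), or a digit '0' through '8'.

H H H H
H H H *
H H H H
H H H H
H H H H
H H H H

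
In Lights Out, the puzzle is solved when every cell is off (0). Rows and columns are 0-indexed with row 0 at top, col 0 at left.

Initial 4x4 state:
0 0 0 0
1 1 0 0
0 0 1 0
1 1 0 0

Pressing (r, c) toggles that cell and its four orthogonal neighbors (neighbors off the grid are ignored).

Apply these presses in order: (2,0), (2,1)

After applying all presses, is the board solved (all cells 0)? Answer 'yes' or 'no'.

After press 1 at (2,0):
0 0 0 0
0 1 0 0
1 1 1 0
0 1 0 0

After press 2 at (2,1):
0 0 0 0
0 0 0 0
0 0 0 0
0 0 0 0

Lights still on: 0

Answer: yes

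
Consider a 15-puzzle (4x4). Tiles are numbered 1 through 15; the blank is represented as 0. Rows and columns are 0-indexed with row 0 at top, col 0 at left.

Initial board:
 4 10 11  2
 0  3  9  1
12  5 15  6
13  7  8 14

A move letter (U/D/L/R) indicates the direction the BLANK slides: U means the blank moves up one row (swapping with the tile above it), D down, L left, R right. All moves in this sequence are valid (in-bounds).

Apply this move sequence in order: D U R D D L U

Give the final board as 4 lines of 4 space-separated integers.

After move 1 (D):
 4 10 11  2
12  3  9  1
 0  5 15  6
13  7  8 14

After move 2 (U):
 4 10 11  2
 0  3  9  1
12  5 15  6
13  7  8 14

After move 3 (R):
 4 10 11  2
 3  0  9  1
12  5 15  6
13  7  8 14

After move 4 (D):
 4 10 11  2
 3  5  9  1
12  0 15  6
13  7  8 14

After move 5 (D):
 4 10 11  2
 3  5  9  1
12  7 15  6
13  0  8 14

After move 6 (L):
 4 10 11  2
 3  5  9  1
12  7 15  6
 0 13  8 14

After move 7 (U):
 4 10 11  2
 3  5  9  1
 0  7 15  6
12 13  8 14

Answer:  4 10 11  2
 3  5  9  1
 0  7 15  6
12 13  8 14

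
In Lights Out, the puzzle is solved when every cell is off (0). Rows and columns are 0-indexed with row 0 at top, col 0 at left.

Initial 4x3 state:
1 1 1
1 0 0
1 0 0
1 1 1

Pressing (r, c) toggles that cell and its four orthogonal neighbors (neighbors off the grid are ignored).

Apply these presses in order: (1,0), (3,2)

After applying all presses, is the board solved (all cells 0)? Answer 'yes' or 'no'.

After press 1 at (1,0):
0 1 1
0 1 0
0 0 0
1 1 1

After press 2 at (3,2):
0 1 1
0 1 0
0 0 1
1 0 0

Lights still on: 5

Answer: no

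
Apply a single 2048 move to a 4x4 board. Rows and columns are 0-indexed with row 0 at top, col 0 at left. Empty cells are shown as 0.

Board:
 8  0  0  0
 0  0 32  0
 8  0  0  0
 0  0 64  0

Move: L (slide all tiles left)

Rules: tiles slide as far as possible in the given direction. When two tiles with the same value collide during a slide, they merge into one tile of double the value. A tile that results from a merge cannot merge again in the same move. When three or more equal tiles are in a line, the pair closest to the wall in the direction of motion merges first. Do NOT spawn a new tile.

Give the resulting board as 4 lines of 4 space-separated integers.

Answer:  8  0  0  0
32  0  0  0
 8  0  0  0
64  0  0  0

Derivation:
Slide left:
row 0: [8, 0, 0, 0] -> [8, 0, 0, 0]
row 1: [0, 0, 32, 0] -> [32, 0, 0, 0]
row 2: [8, 0, 0, 0] -> [8, 0, 0, 0]
row 3: [0, 0, 64, 0] -> [64, 0, 0, 0]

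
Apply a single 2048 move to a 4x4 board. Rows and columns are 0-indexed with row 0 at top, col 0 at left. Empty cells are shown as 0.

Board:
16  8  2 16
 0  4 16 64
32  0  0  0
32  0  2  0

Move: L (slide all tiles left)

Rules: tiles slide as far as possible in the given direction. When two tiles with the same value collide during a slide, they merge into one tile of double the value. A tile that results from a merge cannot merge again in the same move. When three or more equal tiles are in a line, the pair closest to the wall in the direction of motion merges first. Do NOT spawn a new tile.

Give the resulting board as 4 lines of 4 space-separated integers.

Answer: 16  8  2 16
 4 16 64  0
32  0  0  0
32  2  0  0

Derivation:
Slide left:
row 0: [16, 8, 2, 16] -> [16, 8, 2, 16]
row 1: [0, 4, 16, 64] -> [4, 16, 64, 0]
row 2: [32, 0, 0, 0] -> [32, 0, 0, 0]
row 3: [32, 0, 2, 0] -> [32, 2, 0, 0]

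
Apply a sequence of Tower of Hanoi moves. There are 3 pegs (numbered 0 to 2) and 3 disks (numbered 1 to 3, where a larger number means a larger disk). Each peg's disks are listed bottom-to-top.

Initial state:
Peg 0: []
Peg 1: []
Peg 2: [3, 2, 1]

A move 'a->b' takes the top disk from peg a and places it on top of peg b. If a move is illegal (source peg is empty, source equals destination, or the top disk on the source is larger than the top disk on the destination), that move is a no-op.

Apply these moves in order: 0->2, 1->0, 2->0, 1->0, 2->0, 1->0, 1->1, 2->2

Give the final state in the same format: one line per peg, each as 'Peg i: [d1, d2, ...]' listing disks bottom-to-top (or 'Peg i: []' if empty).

Answer: Peg 0: [1]
Peg 1: []
Peg 2: [3, 2]

Derivation:
After move 1 (0->2):
Peg 0: []
Peg 1: []
Peg 2: [3, 2, 1]

After move 2 (1->0):
Peg 0: []
Peg 1: []
Peg 2: [3, 2, 1]

After move 3 (2->0):
Peg 0: [1]
Peg 1: []
Peg 2: [3, 2]

After move 4 (1->0):
Peg 0: [1]
Peg 1: []
Peg 2: [3, 2]

After move 5 (2->0):
Peg 0: [1]
Peg 1: []
Peg 2: [3, 2]

After move 6 (1->0):
Peg 0: [1]
Peg 1: []
Peg 2: [3, 2]

After move 7 (1->1):
Peg 0: [1]
Peg 1: []
Peg 2: [3, 2]

After move 8 (2->2):
Peg 0: [1]
Peg 1: []
Peg 2: [3, 2]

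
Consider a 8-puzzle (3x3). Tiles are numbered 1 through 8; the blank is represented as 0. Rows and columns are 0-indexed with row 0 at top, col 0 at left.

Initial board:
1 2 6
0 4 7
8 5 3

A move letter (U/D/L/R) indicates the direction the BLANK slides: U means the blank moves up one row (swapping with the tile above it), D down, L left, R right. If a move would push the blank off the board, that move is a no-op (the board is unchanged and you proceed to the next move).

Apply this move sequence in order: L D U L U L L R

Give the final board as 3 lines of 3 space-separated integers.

Answer: 2 0 6
1 4 7
8 5 3

Derivation:
After move 1 (L):
1 2 6
0 4 7
8 5 3

After move 2 (D):
1 2 6
8 4 7
0 5 3

After move 3 (U):
1 2 6
0 4 7
8 5 3

After move 4 (L):
1 2 6
0 4 7
8 5 3

After move 5 (U):
0 2 6
1 4 7
8 5 3

After move 6 (L):
0 2 6
1 4 7
8 5 3

After move 7 (L):
0 2 6
1 4 7
8 5 3

After move 8 (R):
2 0 6
1 4 7
8 5 3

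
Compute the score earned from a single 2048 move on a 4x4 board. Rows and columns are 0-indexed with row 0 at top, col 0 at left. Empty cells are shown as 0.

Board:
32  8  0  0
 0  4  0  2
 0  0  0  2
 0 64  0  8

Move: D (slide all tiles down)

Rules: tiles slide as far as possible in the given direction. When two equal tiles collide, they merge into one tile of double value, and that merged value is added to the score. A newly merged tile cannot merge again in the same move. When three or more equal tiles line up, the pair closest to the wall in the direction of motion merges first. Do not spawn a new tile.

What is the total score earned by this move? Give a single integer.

Answer: 4

Derivation:
Slide down:
col 0: [32, 0, 0, 0] -> [0, 0, 0, 32]  score +0 (running 0)
col 1: [8, 4, 0, 64] -> [0, 8, 4, 64]  score +0 (running 0)
col 2: [0, 0, 0, 0] -> [0, 0, 0, 0]  score +0 (running 0)
col 3: [0, 2, 2, 8] -> [0, 0, 4, 8]  score +4 (running 4)
Board after move:
 0  0  0  0
 0  8  0  0
 0  4  0  4
32 64  0  8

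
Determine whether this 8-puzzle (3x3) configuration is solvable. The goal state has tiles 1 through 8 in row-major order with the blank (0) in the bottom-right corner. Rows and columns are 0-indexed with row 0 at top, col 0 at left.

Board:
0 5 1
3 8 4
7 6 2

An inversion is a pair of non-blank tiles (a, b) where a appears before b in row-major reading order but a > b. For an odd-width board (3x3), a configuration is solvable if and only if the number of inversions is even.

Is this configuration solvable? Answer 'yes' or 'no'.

Inversions (pairs i<j in row-major order where tile[i] > tile[j] > 0): 13
13 is odd, so the puzzle is not solvable.

Answer: no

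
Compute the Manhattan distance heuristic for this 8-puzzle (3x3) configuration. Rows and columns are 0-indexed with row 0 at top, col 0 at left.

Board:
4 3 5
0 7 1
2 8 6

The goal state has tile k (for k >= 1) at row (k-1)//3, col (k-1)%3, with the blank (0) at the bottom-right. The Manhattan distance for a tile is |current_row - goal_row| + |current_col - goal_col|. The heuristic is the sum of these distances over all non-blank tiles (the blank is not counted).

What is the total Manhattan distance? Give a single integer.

Tile 4: (0,0)->(1,0) = 1
Tile 3: (0,1)->(0,2) = 1
Tile 5: (0,2)->(1,1) = 2
Tile 7: (1,1)->(2,0) = 2
Tile 1: (1,2)->(0,0) = 3
Tile 2: (2,0)->(0,1) = 3
Tile 8: (2,1)->(2,1) = 0
Tile 6: (2,2)->(1,2) = 1
Sum: 1 + 1 + 2 + 2 + 3 + 3 + 0 + 1 = 13

Answer: 13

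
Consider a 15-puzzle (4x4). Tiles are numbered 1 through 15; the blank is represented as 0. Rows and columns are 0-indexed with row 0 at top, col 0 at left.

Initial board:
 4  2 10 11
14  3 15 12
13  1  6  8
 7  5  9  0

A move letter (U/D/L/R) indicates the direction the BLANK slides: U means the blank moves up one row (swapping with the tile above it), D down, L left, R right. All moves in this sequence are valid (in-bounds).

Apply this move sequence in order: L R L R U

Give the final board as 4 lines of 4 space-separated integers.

After move 1 (L):
 4  2 10 11
14  3 15 12
13  1  6  8
 7  5  0  9

After move 2 (R):
 4  2 10 11
14  3 15 12
13  1  6  8
 7  5  9  0

After move 3 (L):
 4  2 10 11
14  3 15 12
13  1  6  8
 7  5  0  9

After move 4 (R):
 4  2 10 11
14  3 15 12
13  1  6  8
 7  5  9  0

After move 5 (U):
 4  2 10 11
14  3 15 12
13  1  6  0
 7  5  9  8

Answer:  4  2 10 11
14  3 15 12
13  1  6  0
 7  5  9  8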